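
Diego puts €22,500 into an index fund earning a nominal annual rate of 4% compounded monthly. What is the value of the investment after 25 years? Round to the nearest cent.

Periodic rate = 4%/12 = 0.00333333; periods = 12·25 = 300.
A = 22,500·(1 + 0.04/12)^300 ≈ 22,500·2.7137651579 ≈ 61,059.7161.

€61,059.72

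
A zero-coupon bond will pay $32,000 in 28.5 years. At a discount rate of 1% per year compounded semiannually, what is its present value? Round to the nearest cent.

Periodic rate = 1%/2 = 0.005; 57 periods.
P = 32,000/(1 + 0.005)^57 ≈ 32,000/1.3288180543 ≈ 24,081.5512.

$24,081.55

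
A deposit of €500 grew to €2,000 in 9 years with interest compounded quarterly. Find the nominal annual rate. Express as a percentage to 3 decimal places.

(1 + r/4)^36 = 2,000/500 = 4.
1 + r/4 = 4^(1/36) ≈ 1.039259, so r/4 ≈ 0.0392592.
r ≈ 4·0.0392592 = 15.70369%.

15.704%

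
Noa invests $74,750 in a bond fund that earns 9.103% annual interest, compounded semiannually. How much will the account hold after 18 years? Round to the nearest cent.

Periodic rate = 9.103%/2 = 0.045515; periods = 2·18 = 36.
A = 74,750·(1 + 0.045515)^36 ≈ 74,750·4.96466156733 ≈ 371,108.4522.

$371,108.45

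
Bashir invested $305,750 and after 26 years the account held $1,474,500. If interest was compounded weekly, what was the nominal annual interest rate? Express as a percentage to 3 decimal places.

6.055%

The 1352-period growth factor is 1,474,500/305,750 = 4.82257.
r/52 = 4.82257^(1/1352) − 1 ≈ 0.00116437, so r ≈ 52·0.00116437 = 6.05470%.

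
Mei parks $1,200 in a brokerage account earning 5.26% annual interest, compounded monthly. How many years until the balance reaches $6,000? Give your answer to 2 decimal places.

We need (1 + 0.00438333)^(12t) = 5, so 12t = ln 5 / ln 1.004383 ≈ 367.9763.
t ≈ 367.9763/12 = 30.6647 years.

30.66 years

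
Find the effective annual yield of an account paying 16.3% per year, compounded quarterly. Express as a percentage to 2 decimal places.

17.32%

EAR = (1 + 16.3%/4)^4 − 1 = (1 + 0.04075)^4 − 1.
(1 + 0.04075)^4 ≈ 1.173237, so EAR ≈ 17.32368%.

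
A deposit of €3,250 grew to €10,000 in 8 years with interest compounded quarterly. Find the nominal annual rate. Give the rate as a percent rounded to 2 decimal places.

The 32-period growth factor is 10,000/3,250 = 3.07692.
r/4 = 3.07692^(1/32) − 1 ≈ 0.0357469, so r ≈ 4·0.0357469 = 14.29876%.

14.30%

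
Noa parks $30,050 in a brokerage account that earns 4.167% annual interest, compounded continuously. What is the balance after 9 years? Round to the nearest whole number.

A = P·e^(rt) = 30,050·e^(0.04167·9) = 30,050·e^0.37503.
e^0.37503 ≈ 1.455035065, so A ≈ 43,723.8037.

$43,724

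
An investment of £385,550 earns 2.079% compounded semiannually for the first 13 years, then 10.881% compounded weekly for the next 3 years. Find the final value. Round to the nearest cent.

After 13 years at 2.079%: 385,550 × 1.30849147932 ≈ 504,488.8899.
Then 3 years at 10.881%: 504,488.8899 × 1.38553860469 ≈ 698,988.8325.

£698,988.83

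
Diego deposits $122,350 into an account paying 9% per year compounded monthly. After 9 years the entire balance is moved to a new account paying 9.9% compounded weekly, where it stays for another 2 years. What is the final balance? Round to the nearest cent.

Phase 1: 122,350·(1 + 0.0075)^108 ≈ 274,201.5425.
Phase 2: 274,201.5425·(1 + 0.099/52)^104 ≈ 334,178.4563.

$334,178.46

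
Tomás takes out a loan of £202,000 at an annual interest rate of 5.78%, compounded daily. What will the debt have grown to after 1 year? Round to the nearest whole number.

£214,019

Periodic rate = 5.78%/365 = 0.000158356; periods = 365·1 = 365.
A = 202,000·(1 + 0.0578/365)^365 ≈ 202,000·1.05949822562 ≈ 214,018.6416.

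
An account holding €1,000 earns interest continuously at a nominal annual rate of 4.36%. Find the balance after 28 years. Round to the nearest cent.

€3,389.90

A = P·e^(rt) = 1,000·e^(0.0436·28) = 1,000·e^1.2208.
e^1.2208 ≈ 3.389898568, so A ≈ 3,389.8986.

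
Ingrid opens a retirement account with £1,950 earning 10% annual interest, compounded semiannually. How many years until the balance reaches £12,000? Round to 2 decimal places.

We need (1 + 0.05)^(2t) = 6.1538, so 2t = ln 6.1538 / ln 1.05 ≈ 37.2427.
t ≈ 37.2427/2 = 18.6213 years.

18.62 years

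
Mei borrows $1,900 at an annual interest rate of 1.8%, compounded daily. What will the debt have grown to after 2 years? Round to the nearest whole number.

$1,970

Periodic rate = 1.8%/365 = 0.0000493151; periods = 365·2 = 730.
A = 1,900·(1 + 0.018/365)^730 ≈ 1,900·1.036654926 ≈ 1,969.6444.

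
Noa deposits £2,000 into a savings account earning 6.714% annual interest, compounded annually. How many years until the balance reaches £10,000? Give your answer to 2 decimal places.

(1 + 0.06714)^t = 10,000/2,000 = 5.
t·ln(1 + 0.06714) = ln(5); t = 1.6094/0.0649822 ≈ 24.7674.

24.77 years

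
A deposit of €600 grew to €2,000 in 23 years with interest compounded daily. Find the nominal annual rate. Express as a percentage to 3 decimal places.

The 8395-period growth factor is 2,000/600 = 3.33333.
r/365 = 3.33333^(1/8395) − 1 ≈ 0.000143426, so r ≈ 365·0.000143426 = 5.23504%.

5.235%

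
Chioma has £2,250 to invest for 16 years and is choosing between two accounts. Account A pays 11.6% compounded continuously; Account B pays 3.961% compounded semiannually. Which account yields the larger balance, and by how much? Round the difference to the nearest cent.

Account A, by £10,181.36

Account A growth factor: e^(0.116·16) = e^1.856 ≈ 6.3980931458; balance ≈ 14,395.7096.
Account B growth factor: (1 + 0.019805)^32 ≈ 1.873045736; balance ≈ 4,214.3529.
Account A is larger by 10,181.3567.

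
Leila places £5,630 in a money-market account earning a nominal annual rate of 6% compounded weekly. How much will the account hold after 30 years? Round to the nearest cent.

Periodic rate = 6%/52 = 0.00115385; periods = 52·30 = 1560.
A = 5,630·(1 + 0.06/52)^1560 ≈ 5,630·6.0433732224 ≈ 34,024.1912.

£34,024.19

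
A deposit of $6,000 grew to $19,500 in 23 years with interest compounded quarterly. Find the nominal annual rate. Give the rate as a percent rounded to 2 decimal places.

5.16%

The 92-period growth factor is 19,500/6,000 = 3.25.
r/4 = 3.25^(1/92) − 1 ≈ 0.0128939, so r ≈ 4·0.0128939 = 5.15755%.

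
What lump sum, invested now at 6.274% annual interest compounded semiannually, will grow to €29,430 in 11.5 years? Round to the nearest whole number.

Growth factor = (1 + 0.03137)^23 ≈ 2.0348545808.
P = 29,430/2.0348545808 ≈ 14,462.9500.

€14,463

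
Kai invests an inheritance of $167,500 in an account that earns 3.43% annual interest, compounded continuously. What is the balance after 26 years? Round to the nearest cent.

A = P·e^(rt) = 167,500·e^(0.0343·26) = 167,500·e^0.8918.
e^0.8918 ≈ 2.43951683194, so A ≈ 408,619.0693.

$408,619.07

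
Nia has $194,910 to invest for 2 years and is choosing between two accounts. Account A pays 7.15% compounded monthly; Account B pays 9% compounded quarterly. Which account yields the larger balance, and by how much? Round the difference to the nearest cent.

Account B, by $8,106.46

A: (1 + 0.0715/12)^24 ≈ 1.15324033631, so 194,910 × 1.15324033631 ≈ 224,778.0739.
B: (1 + 0.0225)^8 ≈ 1.19483114181, so 194,910 × 1.19483114181 ≈ 232,884.5379.
Difference ≈ 8,106.4639 in favor of B.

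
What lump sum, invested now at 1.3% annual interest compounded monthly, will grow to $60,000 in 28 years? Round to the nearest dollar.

Growth factor = (1 + 0.013/12)^336 ≈ 1.4387907094.
P = 60,000/1.4387907094 ≈ 41,701.6871.

$41,702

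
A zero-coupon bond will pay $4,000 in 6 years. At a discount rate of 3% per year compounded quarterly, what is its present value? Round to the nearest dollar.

$3,343

Growth factor = (1 + 0.0075)^24 ≈ 1.196413529.
P = 4,000/1.196413529 ≈ 3,343.3256.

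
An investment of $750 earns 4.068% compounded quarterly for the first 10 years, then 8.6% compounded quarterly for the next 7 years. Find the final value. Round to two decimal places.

After 10 years at 4.068%: 750 × 1.498920738 ≈ 1,124.1906.
Then 7 years at 8.6%: 1,124.1906 × 1.814154988 ≈ 2,039.4559.

$2,039.46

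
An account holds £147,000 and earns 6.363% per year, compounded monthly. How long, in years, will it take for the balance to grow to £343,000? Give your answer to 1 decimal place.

We need (1 + 0.0053025)^(12t) = 2.3333, so 12t = ln 2.3333 / ln 1.005302 ≈ 160.2154.
t ≈ 160.2154/12 = 13.3513 years.

13.4 years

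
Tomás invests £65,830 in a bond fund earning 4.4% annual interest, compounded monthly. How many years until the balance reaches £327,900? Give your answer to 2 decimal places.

36.56 years

(1 + 0.00366667)^(12t) = 327,900/65,830 = 4.981.
12t·ln(1 + 0.00366667) = ln(4.981); 12t = 1.6056/0.00365996 ≈ 438.7022.
t ≈ 36.5585 years.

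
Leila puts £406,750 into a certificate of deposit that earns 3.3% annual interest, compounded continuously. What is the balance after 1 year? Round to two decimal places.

£420,396.68

A = P·e^(rt) = 406,750·e^(0.033·1) = 406,750·e^0.033.
e^0.033 ≈ 1.03355053924, so A ≈ 420,396.6818.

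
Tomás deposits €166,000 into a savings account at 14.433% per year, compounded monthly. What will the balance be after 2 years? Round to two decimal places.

€221,168.68

Periodic rate = 14.433%/12 = 0.0120275; periods = 12·2 = 24.
A = 166,000·(1 + 0.0120275)^24 ≈ 166,000·1.33234142696 ≈ 221,168.6769.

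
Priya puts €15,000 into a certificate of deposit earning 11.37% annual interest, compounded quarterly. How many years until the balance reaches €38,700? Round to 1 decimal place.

(1 + 0.028425)^(4t) = 38,700/15,000 = 2.58.
4t·ln(1 + 0.028425) = ln(2.58); 4t = 0.94779/0.0280285 ≈ 33.8152.
t ≈ 8.4538 years.

8.5 years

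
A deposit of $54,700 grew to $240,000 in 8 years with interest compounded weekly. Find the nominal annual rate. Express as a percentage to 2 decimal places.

18.52%

(1 + r/52)^416 = 240,000/54,700 = 4.38757.
1 + r/52 = 4.38757^(1/416) ≈ 1.003561, so r/52 ≈ 0.00356107.
r ≈ 52·0.00356107 = 18.51758%.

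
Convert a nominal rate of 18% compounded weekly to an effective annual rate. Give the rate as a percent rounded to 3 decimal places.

19.685%

One year is 52 periods at 0.00346154 each: (1 + 0.00346154)^52 ≈ 1.196845.
EAR = 1.196845 − 1 ≈ 19.68453%.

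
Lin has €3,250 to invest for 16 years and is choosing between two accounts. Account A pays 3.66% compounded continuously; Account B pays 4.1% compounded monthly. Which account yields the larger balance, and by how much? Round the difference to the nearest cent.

Account B, by €418.75

A: e^(0.0366·16) = e^0.5856 ≈ 1.796068303, so 3,250 × 1.796068303 ≈ 5,837.2220.
B: (1 + 0.041/12)^192 ≈ 1.924915132, so 3,250 × 1.924915132 ≈ 6,255.9742.
Difference ≈ 418.7522 in favor of B.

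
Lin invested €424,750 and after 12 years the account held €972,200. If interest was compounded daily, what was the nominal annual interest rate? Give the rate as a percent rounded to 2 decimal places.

(1 + r/365)^4380 = 972,200/424,750 = 2.28888.
1 + r/365 = 2.28888^(1/4380) ≈ 1.000189, so r/365 ≈ 0.000189073.
r ≈ 365·0.000189073 = 6.90116%.

6.90%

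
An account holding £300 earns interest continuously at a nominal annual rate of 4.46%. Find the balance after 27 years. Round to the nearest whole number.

A = P·e^(rt) = 300·e^(0.0446·27) = 300·e^1.2042.
e^1.2042 ≈ 3.334090738, so A ≈ 1,000.2272.

£1,000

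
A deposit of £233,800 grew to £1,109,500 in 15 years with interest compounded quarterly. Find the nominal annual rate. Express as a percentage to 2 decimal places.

The 60-period growth factor is 1,109,500/233,800 = 4.74551.
r/4 = 4.74551^(1/60) − 1 ≈ 0.026293, so r ≈ 4·0.026293 = 10.51721%.

10.52%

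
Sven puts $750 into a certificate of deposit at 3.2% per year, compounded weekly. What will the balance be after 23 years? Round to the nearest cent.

$1,565.32

Growth factor = (1 + 0.032/52)^1196 ≈ 2.087096011.
A ≈ 750 × 2.087096011 ≈ 1,565.3220.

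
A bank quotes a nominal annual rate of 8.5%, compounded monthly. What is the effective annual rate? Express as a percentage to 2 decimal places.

8.84%

One year is 12 periods at 0.00708333 each: (1 + 0.00708333)^12 ≈ 1.088391.
EAR = 1.088391 − 1 ≈ 8.83909%.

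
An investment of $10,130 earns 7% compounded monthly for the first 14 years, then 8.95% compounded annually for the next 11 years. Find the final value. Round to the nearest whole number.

$69,100

After 14 years at 7%: 10,130 × 2.6568806163 ≈ 26,914.2006.
Then 11 years at 8.95%: 26,914.2006 × 2.5674357276 ≈ 69,100.4803.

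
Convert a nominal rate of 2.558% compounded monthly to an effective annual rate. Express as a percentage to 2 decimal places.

EAR = (1 + 2.558%/12)^12 − 1 = (1 + 0.00213167)^12 − 1.
(1 + 0.00213167)^12 ≈ 1.025882, so EAR ≈ 2.58820%.

2.59%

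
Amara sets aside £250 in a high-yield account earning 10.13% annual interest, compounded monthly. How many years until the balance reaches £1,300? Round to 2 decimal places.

16.34 years

We need (1 + 0.00844167)^(12t) = 5.2, so 12t = ln 5.2 / ln 1.008442 ≈ 196.1233.
t ≈ 196.1233/12 = 16.3436 years.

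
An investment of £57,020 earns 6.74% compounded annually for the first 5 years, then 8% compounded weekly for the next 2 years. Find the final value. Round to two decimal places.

After 5 years at 6.74%: 57,020 × 1.3855939945 ≈ 79,006.5696.
Then 2 years at 8%: 79,006.5696 × 1.1733665957 ≈ 92,703.6696.

£92,703.67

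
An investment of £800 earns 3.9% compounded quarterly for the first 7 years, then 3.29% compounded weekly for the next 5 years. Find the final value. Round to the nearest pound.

£1,237

After 7 years at 3.9%: 800 × 1.31216404 ≈ 1,049.7312.
Then 5 years at 3.29%: 1,049.7312 × 1.178742253 ≈ 1,237.3626.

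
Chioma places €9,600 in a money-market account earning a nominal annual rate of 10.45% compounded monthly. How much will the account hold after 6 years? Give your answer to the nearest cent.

Periodic rate = 10.45%/12 = 0.00870833; periods = 12·6 = 72.
A = 9,600·(1 + 0.1045/12)^72 ≈ 9,600·1.8669119164 ≈ 17,922.3544.

€17,922.35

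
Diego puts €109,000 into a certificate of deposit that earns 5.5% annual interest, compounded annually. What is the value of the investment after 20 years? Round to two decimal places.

€318,035.57

Annual rate = 5.5% = 0.055; years = 20.
A = 109,000·(1 + 0.055)^20 ≈ 109,000·2.9177574906 ≈ 318,035.5665.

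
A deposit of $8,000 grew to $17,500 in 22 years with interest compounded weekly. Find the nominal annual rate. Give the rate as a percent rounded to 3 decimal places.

3.559%

(1 + r/52)^1144 = 17,500/8,000 = 2.1875.
1 + r/52 = 2.1875^(1/1144) ≈ 1.000684, so r/52 ≈ 0.000684464.
r ≈ 52·0.000684464 = 3.55921%.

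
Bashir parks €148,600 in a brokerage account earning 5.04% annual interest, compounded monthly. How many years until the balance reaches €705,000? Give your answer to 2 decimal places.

30.96 years

We need (1 + 0.0042)^(12t) = 4.7443, so 12t = ln 4.7443 / ln 1.0042 ≈ 371.4778.
t ≈ 371.4778/12 = 30.9565 years.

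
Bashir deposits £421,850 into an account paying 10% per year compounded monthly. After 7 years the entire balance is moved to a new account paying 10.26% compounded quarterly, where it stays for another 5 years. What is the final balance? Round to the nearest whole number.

After 7 years at 10%: 421,850 × 2.007920152674 ≈ 847,041.1164.
Then 5 years at 10.26%: 847,041.1164 × 1.659524571971 ≈ 1,405,685.5461.

£1,405,686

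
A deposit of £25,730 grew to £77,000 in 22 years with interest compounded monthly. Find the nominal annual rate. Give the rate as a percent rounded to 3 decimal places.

4.993%

(1 + r/12)^264 = 77,000/25,730 = 2.99262.
1 + r/12 = 2.99262^(1/264) ≈ 1.004161, so r/12 ≈ 0.00416071.
r ≈ 12·0.00416071 = 4.99285%.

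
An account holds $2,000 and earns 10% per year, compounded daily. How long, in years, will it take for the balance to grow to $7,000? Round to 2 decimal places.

12.53 years

We need (1 + 0.000273973)^(365t) = 3.5, so 365t = ln 3.5 / ln 1.000274 ≈ 4573.2112.
t ≈ 4573.2112/365 = 12.5293 years.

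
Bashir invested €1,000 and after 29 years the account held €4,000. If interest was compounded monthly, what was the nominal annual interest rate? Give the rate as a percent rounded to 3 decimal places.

The 348-period growth factor is 4,000/1,000 = 4.
r/12 = 4^(1/348) − 1 ≈ 0.00399155, so r ≈ 12·0.00399155 = 4.78986%.

4.790%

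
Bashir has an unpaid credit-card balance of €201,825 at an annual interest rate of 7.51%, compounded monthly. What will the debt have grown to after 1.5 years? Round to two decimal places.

€225,811.36

Growth factor = (1 + 0.0751/12)^18 ≈ 1.11884730484.
A ≈ 201,825 × 1.11884730484 ≈ 225,811.3573.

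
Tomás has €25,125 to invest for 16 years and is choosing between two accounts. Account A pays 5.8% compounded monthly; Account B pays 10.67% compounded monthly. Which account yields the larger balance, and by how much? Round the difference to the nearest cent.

Account B, by €74,075.05

A: (1 + 0.058/12)^192 ≈ 2.5237970506, so 25,125 × 2.5237970506 ≈ 63,410.4009.
B: (1 + 0.1067/12)^192 ≈ 5.4720579296, so 25,125 × 5.4720579296 ≈ 137,485.4555.
Difference ≈ 74,075.0546 in favor of B.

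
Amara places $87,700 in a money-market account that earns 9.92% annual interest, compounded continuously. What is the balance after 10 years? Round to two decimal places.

$236,493.78

A = P·e^(rt) = 87,700·e^(0.0992·10) = 87,700·e^0.992.
e^0.992 ≈ 2.69662232735, so A ≈ 236,493.7781.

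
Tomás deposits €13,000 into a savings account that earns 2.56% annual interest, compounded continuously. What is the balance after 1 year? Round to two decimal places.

€13,337.10

A = P·e^(rt) = 13,000·e^(0.0256·1) = 13,000·e^0.0256.
e^0.0256 ≈ 1.0259304942, so A ≈ 13,337.0964.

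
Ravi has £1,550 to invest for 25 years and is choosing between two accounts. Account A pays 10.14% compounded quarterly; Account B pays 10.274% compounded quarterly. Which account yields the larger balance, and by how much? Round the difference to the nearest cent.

A: (1 + 0.02535)^100 ≈ 12.224006595, so 1,550 × 12.224006595 ≈ 18,947.2102.
B: (1 + 0.025685)^100 ≈ 12.629915002, so 1,550 × 12.629915002 ≈ 19,576.3683.
Difference ≈ 629.1580 in favor of B.

Account B, by £629.16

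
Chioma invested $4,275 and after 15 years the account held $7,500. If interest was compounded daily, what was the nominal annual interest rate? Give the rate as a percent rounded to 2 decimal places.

(1 + r/365)^5475 = 7,500/4,275 = 1.75439.
1 + r/365 = 1.75439^(1/5475) ≈ 1.000103, so r/365 ≈ 0.000102675.
r ≈ 365·0.000102675 = 3.74765%.

3.75%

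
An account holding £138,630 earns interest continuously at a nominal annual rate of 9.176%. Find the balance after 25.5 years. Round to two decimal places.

A = P·e^(rt) = 138,630·e^(0.09176·25.5) = 138,630·e^2.33988.
e^2.33988 ≈ 10.37999088909, so A ≈ 1,438,978.1370.

£1,438,978.14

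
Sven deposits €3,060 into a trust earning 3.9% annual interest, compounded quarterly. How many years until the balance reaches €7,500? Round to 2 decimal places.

(1 + 0.00975)^(4t) = 7,500/3,060 = 2.451.
4t·ln(1 + 0.00975) = ln(2.451); 4t = 0.89649/0.00970278 ≈ 92.3950.
t ≈ 23.0988 years.

23.10 years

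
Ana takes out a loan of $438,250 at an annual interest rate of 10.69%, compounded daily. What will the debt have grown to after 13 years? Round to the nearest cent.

Periodic rate = 10.69%/365 = 0.000292877; periods = 365·13 = 4745.
A = 438,250·(1 + 0.1069/365)^4745 ≈ 438,250·4.012829222623 ≈ 1,758,622.4068.

$1,758,622.41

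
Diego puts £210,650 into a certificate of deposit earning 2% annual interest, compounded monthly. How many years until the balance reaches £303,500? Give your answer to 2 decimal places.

(1 + 0.00166667)^(12t) = 303,500/210,650 = 1.4408.
12t·ln(1 + 0.00166667) = ln(1.4408); 12t = 0.36518/0.00166528 ≈ 219.2927.
t ≈ 18.2744 years.

18.27 years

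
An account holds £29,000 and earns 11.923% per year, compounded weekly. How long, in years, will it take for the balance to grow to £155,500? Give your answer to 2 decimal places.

14.10 years

We need (1 + 0.00229288)^(52t) = 5.3621, so 52t = ln 5.3621 / ln 1.002293 ≈ 733.2573.
t ≈ 733.2573/52 = 14.1011 years.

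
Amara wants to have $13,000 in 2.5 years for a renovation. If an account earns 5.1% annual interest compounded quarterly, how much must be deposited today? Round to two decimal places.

$11,453.04

Growth factor = (1 + 0.01275)^10 ≈ 1.1350696685.
P = 13,000/1.1350696685 ≈ 11,453.0415.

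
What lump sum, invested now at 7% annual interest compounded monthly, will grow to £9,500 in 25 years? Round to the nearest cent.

£1,659.27

Periodic rate = 7%/12 = 0.00583333; 300 periods.
P = 9,500/(1 + 0.07/12)^300 ≈ 9,500/5.725418209 ≈ 1,659.2674.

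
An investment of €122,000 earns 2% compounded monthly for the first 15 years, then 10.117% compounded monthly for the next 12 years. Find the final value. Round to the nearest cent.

€551,544.33

Phase 1: 122,000·(1 + 0.02/12)^180 ≈ 164,641.6547.
Phase 2: 164,641.6547·(1 + 0.10117/12)^144 ≈ 551,544.3328.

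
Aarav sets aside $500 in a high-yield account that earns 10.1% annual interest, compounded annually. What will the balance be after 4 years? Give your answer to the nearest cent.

Growth factor = (1 + 0.101)^4 ≈ 1.46943126.
A ≈ 500 × 1.46943126 ≈ 734.7156.

$734.72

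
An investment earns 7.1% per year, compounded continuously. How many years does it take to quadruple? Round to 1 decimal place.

19.5 years

e^(0.071t) = 4, so 0.071t = ln 4 ≈ 1.3863.
t ≈ 1.3863/0.071 ≈ 19.5253.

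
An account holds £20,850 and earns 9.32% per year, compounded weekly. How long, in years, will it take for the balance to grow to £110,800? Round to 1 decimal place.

We need (1 + 0.00179231)^(52t) = 5.3141, so 52t = ln 5.3141 / ln 1.001792 ≈ 932.8026.
t ≈ 932.8026/52 = 17.9385 years.

17.9 years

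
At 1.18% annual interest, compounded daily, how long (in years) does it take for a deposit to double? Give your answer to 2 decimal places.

58.74 years

(1 + 0.0000323288)^(365t) = 2.
365t = ln 2 / ln(1 + 0.0000323288) ≈ 0.69315/3.23282e-05 ≈ 21440.9161.
t ≈ 58.7422.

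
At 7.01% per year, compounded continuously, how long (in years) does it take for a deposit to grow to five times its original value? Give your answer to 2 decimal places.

22.96 years

e^(0.0701t) = 5, so 0.0701t = ln 5 ≈ 1.6094.
t ≈ 1.6094/0.0701 ≈ 22.9592.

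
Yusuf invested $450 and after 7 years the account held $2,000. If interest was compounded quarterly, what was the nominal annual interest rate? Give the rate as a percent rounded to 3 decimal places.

21.887%

The 28-period growth factor is 2,000/450 = 4.44444.
r/4 = 4.44444^(1/28) − 1 ≈ 0.054718, so r ≈ 4·0.054718 = 21.88718%.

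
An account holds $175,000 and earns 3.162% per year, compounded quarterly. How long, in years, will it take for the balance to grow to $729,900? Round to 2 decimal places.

45.34 years

(1 + 0.007905)^(4t) = 729,900/175,000 = 4.1709.
4t·ln(1 + 0.007905) = ln(4.1709); 4t = 1.4281/0.00787392 ≈ 181.3737.
t ≈ 45.3434 years.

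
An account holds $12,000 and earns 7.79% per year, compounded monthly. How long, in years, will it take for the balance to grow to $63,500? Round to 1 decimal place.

21.5 years

(1 + 0.00649167)^(12t) = 63,500/12,000 = 5.2917.
12t·ln(1 + 0.00649167) = ln(5.2917); 12t = 1.6661/0.00647069 ≈ 257.4894.
t ≈ 21.4575 years.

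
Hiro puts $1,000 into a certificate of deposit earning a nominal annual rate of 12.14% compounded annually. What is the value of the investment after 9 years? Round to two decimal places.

Growth factor = (1 + 0.1214)^9 ≈ 2.804432335.
A ≈ 1,000 × 2.804432335 ≈ 2,804.4323.

$2,804.43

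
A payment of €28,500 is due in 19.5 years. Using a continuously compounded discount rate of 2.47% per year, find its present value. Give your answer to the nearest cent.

P = A·e^(−rt) = 28,500·e^(−0.48165).
e^(−0.48165) ≈ 0.61776324107, so P ≈ 17,606.2524.

€17,606.25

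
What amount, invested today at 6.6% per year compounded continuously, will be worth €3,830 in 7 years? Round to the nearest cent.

P = A·e^(−rt) = 3,830·e^(−0.462).
e^(−0.462) ≈ 0.6300223399, so P ≈ 2,412.9856.

€2,412.99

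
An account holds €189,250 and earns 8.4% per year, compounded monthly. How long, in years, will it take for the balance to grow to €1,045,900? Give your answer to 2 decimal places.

20.42 years

(1 + 0.007)^(12t) = 1,045,900/189,250 = 5.5266.
12t·ln(1 + 0.007) = ln(5.5266); 12t = 1.7096/0.00697561 ≈ 245.0772.
t ≈ 20.4231 years.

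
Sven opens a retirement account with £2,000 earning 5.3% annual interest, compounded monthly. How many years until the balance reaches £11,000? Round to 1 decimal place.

32.2 years

(1 + 0.00441667)^(12t) = 11,000/2,000 = 5.5.
12t·ln(1 + 0.00441667) = ln(5.5); 12t = 1.7047/0.00440694 ≈ 386.8324.
t ≈ 32.2360 years.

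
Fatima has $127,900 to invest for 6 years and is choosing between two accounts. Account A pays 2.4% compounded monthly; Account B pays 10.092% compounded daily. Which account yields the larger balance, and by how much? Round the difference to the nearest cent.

Account B, by $86,630.93

Account A growth factor: (1 + 0.002)^72 ≈ 1.15471803856; balance ≈ 147,688.4371.
Account B growth factor: (1 + 0.10092/365)^2190 ≈ 1.83205136654; balance ≈ 234,319.3698.
Account B is larger by 86,630.9326.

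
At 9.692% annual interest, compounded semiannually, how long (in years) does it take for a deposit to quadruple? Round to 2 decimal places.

14.65 years

(1 + 0.04846)^(2t) = 4.
2t = ln 4 / ln(1 + 0.04846) ≈ 1.3863/0.0473224 ≈ 29.2947.
t ≈ 14.6473.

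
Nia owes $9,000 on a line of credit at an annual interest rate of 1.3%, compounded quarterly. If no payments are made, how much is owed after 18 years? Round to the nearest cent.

$11,368.49

Periodic rate = 1.3%/4 = 0.00325; periods = 4·18 = 72.
A = 9,000·(1 + 0.00325)^72 ≈ 9,000·1.2631651209 ≈ 11,368.4861.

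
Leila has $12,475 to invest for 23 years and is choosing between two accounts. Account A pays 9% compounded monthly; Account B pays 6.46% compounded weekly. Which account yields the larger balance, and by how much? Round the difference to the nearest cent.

Account A growth factor: (1 + 0.0075)^276 ≈ 7.8638483256; balance ≈ 98,101.5079.
Account B growth factor: (1 + 0.0646/52)^1196 ≈ 4.4144261721; balance ≈ 55,069.9665.
Account A is larger by 43,031.5414.

Account A, by $43,031.54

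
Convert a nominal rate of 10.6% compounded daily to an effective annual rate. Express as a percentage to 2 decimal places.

EAR = (1 + 10.6%/365)^365 − 1 = (1 + 0.000290411)^365 − 1.
(1 + 0.000290411)^365 ≈ 1.111805, so EAR ≈ 11.18048%.

11.18%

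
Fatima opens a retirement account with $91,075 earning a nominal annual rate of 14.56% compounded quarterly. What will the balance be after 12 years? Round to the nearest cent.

$506,657.63

Growth factor = (1 + 0.0364)^48 ≈ 5.56308130265.
A ≈ 91,075 × 5.56308130265 ≈ 506,657.6296.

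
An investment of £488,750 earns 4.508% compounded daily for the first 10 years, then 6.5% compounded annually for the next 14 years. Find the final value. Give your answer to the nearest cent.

£1,852,461.29

After 10 years at 4.508%: 488,750 × 1.569523647126 ≈ 767,104.6825.
Then 14 years at 6.5%: 767,104.6825 × 2.414874184567 ≈ 1,852,461.2947.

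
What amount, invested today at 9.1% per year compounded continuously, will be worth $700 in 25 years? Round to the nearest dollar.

P = A·e^(−rt) = 700·e^(−2.275).
e^(−2.275) ≈ 0.102796908, so P ≈ 71.9578.

$72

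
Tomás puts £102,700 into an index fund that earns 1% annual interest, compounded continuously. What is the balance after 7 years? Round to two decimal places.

A = P·e^(rt) = 102,700·e^(0.01·7) = 102,700·e^0.07.
e^0.07 ≈ 1.07250818125, so A ≈ 110,146.5902.

£110,146.59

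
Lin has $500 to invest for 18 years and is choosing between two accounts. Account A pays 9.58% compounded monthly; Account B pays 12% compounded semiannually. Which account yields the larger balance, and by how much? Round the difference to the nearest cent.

Account A growth factor: (1 + 0.0958/12)^216 ≈ 5.570880866; balance ≈ 2,785.4404.
Account B growth factor: (1 + 0.06)^36 ≈ 8.147252; balance ≈ 4,073.6260.
Account B is larger by 1,288.1856.

Account B, by $1,288.19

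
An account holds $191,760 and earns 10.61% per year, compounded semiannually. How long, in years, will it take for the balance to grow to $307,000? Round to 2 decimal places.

4.55 years

We need (1 + 0.05305)^(2t) = 1.601, so 2t = ln 1.601 / ln 1.05305 ≈ 9.1042.
t ≈ 9.1042/2 = 4.5521 years.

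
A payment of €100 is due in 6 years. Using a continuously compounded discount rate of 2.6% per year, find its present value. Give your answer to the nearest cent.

€85.56

P = A·e^(−rt) = 100·e^(−0.156).
e^(−0.156) ≈ 0.85555919, so P ≈ 85.5559.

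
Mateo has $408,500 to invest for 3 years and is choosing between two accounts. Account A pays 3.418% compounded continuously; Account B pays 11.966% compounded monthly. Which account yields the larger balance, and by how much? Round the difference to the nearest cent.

Account B, by $131,268.59

Account A growth factor: e^(0.03418·3) = e^0.10254 ≈ 1.10798162029; balance ≈ 452,610.4919.
Account B growth factor: (1 + 0.11966/12)^36 ≈ 1.42932455791; balance ≈ 583,879.0819.
Account B is larger by 131,268.5900.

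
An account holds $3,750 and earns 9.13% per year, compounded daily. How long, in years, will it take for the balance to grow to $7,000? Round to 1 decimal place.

6.8 years

(1 + 0.000250137)^(365t) = 7,000/3,750 = 1.8667.
365t·ln(1 + 0.000250137) = ln(1.8667); 365t = 0.62415/0.000250106 ≈ 2495.5620.
t ≈ 6.8372 years.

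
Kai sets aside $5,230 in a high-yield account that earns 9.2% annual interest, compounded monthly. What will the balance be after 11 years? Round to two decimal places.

Growth factor = (1 + 0.092/12)^132 ≈ 2.7404999878.
A ≈ 5,230 × 2.7404999878 ≈ 14,332.8149.

$14,332.81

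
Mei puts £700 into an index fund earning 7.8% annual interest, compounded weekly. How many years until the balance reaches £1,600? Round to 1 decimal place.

(1 + 0.0015)^(52t) = 1,600/700 = 2.2857.
52t·ln(1 + 0.0015) = ln(2.2857); 52t = 0.82668/0.00149888 ≈ 551.5323.
t ≈ 10.6064 years.

10.6 years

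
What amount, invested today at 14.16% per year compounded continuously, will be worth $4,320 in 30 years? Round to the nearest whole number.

P = A·e^(−rt) = 4,320·e^(−4.248).
e^(−4.248) ≈ 0.01429279092, so P ≈ 61.7449.

$62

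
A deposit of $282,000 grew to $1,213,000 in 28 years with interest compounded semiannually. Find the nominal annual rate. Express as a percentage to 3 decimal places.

5.279%

The 56-period growth factor is 1,213,000/282,000 = 4.30142.
r/2 = 4.30142^(1/56) − 1 ≈ 0.0263949, so r ≈ 2·0.0263949 = 5.27898%.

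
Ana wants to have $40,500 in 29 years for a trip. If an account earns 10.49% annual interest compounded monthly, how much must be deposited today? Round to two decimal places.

Periodic rate = 10.49%/12 = 0.00874167; 348 periods.
P = 40,500/(1 + 0.1049/12)^348 ≈ 40,500/20.674074434 ≈ 1,958.9752.

$1,958.98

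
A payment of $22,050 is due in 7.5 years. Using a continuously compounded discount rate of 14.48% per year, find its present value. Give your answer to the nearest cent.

P = A·e^(−rt) = 22,050·e^(−1.086).
e^(−1.086) ≈ 0.337564053, so P ≈ 7,443.2874.

$7,443.29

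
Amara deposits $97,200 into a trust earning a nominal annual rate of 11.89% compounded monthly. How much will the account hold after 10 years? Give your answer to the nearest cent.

$317,322.57

Periodic rate = 11.89%/12 = 0.00990833; periods = 12·10 = 120.
A = 97,200·(1 + 0.1189/12)^120 ≈ 97,200·3.2646355036 ≈ 317,322.5710.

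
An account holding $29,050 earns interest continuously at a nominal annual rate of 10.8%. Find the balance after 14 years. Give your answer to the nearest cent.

A = P·e^(rt) = 29,050·e^(0.108·14) = 29,050·e^1.512.
e^1.512 ≈ 4.5357933154, so A ≈ 131,764.7958.

$131,764.80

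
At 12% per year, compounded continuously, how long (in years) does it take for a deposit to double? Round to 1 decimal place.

5.8 years

e^(0.12t) = 2, so 0.12t = ln 2 ≈ 0.69315.
t ≈ 0.69315/0.12 ≈ 5.7762.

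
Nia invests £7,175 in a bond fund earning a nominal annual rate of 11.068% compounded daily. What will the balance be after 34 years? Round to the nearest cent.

Periodic rate = 11.068%/365 = 0.000303233; periods = 365·34 = 12410.
A = 7,175·(1 + 0.11068/365)^12410 ≈ 7,175·43.0580654664 ≈ 308,941.6197.

£308,941.62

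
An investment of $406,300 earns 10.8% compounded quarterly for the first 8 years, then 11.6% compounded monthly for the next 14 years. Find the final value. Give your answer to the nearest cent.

Phase 1: 406,300·(1 + 0.027)^32 ≈ 953,017.8114.
Phase 2: 953,017.8114·(1 + 0.116/12)^168 ≈ 4,797,424.4531.

$4,797,424.45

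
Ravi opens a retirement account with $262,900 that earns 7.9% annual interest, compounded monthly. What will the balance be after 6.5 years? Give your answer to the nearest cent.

Periodic rate = 7.9%/12 = 0.00658333; periods = 12·6.5 = 78.
A = 262,900·(1 + 0.079/12)^78 ≈ 262,900·1.6683199651 ≈ 438,601.3188.

$438,601.32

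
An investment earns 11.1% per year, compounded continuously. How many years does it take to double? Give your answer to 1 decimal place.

6.2 years

e^(0.111t) = 2, so 0.111t = ln 2 ≈ 0.69315.
t ≈ 0.69315/0.111 ≈ 6.2446.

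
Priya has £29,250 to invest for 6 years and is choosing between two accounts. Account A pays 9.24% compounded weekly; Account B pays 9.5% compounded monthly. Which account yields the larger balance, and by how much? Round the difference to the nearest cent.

A: (1 + 0.0924/52)^312 ≈ 1.7400398576, so 29,250 × 1.7400398576 ≈ 50,896.1658.
B: (1 + 0.095/12)^72 ≈ 1.7643027816, so 29,250 × 1.7643027816 ≈ 51,605.8564.
Difference ≈ 709.6905 in favor of B.

Account B, by £709.69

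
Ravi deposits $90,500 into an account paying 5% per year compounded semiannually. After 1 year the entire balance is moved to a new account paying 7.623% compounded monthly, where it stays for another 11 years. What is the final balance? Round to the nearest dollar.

$219,338

Phase 1: 90,500·(1 + 0.025)^2 ≈ 95,081.5625.
Phase 2: 95,081.5625·(1 + 0.0063525)^132 ≈ 219,337.7811.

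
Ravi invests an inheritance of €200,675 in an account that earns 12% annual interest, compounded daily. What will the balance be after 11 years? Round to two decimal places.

€751,048.14

Periodic rate = 12%/365 = 0.000328767; periods = 365·11 = 4015.
A = 200,675·(1 + 0.12/365)^4015 ≈ 200,675·3.74260937217 ≈ 751,048.1358.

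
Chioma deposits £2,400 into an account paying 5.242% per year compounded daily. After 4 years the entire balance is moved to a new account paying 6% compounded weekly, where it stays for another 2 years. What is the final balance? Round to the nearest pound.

£3,337

Phase 1: 2,400·(1 + 0.05242/365)^1460 ≈ 2,959.8355.
Phase 2: 2,959.8355·(1 + 0.06/52)^104 ≈ 3,336.9743.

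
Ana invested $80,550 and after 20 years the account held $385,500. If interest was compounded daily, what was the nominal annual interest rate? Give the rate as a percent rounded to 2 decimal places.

7.83%

(1 + r/365)^7300 = 385,500/80,550 = 4.78585.
1 + r/365 = 4.78585^(1/7300) ≈ 1.000214, so r/365 ≈ 0.000214497.
r ≈ 365·0.000214497 = 7.82915%.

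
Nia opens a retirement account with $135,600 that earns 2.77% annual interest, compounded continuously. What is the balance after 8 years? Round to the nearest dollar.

$169,239

A = P·e^(rt) = 135,600·e^(0.0277·8) = 135,600·e^0.2216.
e^0.2216 ≈ 1.24807204919, so A ≈ 169,238.5699.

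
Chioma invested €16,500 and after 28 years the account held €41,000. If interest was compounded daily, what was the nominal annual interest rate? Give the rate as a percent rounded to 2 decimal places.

3.25%

The 10220-period growth factor is 41,000/16,500 = 2.48485.
r/365 = 2.48485^(1/10220) − 1 ≈ 0.0000890658, so r ≈ 365·0.0000890658 = 3.25090%.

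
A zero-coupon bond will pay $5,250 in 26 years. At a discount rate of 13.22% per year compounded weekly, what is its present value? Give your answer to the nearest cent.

Growth factor = (1 + 0.1322/52)^1352 ≈ 30.96440073.
P = 5,250/30.96440073 ≈ 169.5495.

$169.55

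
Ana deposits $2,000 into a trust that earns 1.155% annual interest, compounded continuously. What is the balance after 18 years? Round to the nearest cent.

$2,462.18

A = P·e^(rt) = 2,000·e^(0.01155·18) = 2,000·e^0.2079.
e^0.2079 ≈ 1.231090054, so A ≈ 2,462.1801.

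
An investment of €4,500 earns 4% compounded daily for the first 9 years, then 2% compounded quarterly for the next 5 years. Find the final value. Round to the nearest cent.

After 9 years at 4%: 4,500 × 1.433301143 ≈ 6,449.8551.
Then 5 years at 2%: 6,449.8551 × 1.104895577 ≈ 7,126.4164.

€7,126.42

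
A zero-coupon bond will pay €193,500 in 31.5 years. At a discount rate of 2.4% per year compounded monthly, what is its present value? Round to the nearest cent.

€90,924.77

Growth factor = (1 + 0.002)^378 ≈ 2.12813286585.
P = 193,500/2.12813286585 ≈ 90,924.7741.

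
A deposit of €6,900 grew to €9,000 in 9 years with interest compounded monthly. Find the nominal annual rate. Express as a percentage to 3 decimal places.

2.956%

(1 + r/12)^108 = 9,000/6,900 = 1.30435.
1 + r/12 = 1.30435^(1/108) ≈ 1.002463, so r/12 ≈ 0.00246324.
r ≈ 12·0.00246324 = 2.95589%.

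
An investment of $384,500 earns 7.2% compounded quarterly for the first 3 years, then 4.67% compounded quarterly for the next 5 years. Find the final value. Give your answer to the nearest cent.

$600,744.83

Phase 1: 384,500·(1 + 0.018)^12 ≈ 476,288.0444.
Phase 2: 476,288.0444·(1 + 0.011675)^20 ≈ 600,744.8292.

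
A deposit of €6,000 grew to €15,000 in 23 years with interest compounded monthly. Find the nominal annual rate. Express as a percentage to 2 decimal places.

3.99%

The 276-period growth factor is 15,000/6,000 = 2.5.
r/12 = 2.5^(1/276) − 1 ≈ 0.00332541, so r ≈ 12·0.00332541 = 3.99049%.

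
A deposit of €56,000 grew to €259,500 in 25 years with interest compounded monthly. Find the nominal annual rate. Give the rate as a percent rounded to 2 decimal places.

The 300-period growth factor is 259,500/56,000 = 4.63393.
r/12 = 4.63393^(1/300) − 1 ≈ 0.00512444, so r ≈ 12·0.00512444 = 6.14932%.

6.15%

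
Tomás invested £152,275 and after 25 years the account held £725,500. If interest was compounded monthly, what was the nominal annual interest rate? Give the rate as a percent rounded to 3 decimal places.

The 300-period growth factor is 725,500/152,275 = 4.76441.
r/12 = 4.76441^(1/300) − 1 ≈ 0.00521747, so r ≈ 12·0.00521747 = 6.26097%.

6.261%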